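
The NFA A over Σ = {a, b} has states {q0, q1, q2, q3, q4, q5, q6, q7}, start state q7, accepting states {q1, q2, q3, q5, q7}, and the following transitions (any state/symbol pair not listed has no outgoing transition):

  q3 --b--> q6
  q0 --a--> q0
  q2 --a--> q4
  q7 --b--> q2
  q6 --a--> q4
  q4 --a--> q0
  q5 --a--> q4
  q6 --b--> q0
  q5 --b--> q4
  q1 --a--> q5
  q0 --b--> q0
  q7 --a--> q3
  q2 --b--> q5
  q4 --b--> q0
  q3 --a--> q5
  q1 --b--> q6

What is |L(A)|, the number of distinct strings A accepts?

5

The useful subgraph on states {q2, q3, q5, q7} is acyclic, so L(A) is finite; the longest accepting path visits 3 useful states, giving maximum string length 2.
Counting accepting paths from q7 by length: 1 of length 0, 2 of length 1, 2 of length 2. Total 5.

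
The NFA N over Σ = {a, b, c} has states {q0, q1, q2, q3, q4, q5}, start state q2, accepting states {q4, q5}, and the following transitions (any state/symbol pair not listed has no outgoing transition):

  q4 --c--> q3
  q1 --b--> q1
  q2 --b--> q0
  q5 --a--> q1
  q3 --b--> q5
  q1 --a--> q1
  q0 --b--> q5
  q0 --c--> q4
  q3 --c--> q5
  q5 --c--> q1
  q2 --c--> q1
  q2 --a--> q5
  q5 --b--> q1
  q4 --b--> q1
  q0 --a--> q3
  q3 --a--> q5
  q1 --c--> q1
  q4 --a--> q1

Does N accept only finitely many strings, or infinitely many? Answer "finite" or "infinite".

finite

The useful states (reachable from q2 and able to reach an accepting state) are {q0, q2, q3, q4, q5}.
Restricted to these states the transition graph has no cycle, so every accepting path has bounded length and L is finite.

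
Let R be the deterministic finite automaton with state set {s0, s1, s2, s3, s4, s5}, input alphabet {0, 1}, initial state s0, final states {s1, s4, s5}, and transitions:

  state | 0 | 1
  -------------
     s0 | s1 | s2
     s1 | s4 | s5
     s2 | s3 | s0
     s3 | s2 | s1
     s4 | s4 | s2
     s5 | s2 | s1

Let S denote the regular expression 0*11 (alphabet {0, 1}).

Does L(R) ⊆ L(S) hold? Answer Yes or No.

No

The string 0 is in L(R) but not in L(S).
So L(R) ⊄ L(S).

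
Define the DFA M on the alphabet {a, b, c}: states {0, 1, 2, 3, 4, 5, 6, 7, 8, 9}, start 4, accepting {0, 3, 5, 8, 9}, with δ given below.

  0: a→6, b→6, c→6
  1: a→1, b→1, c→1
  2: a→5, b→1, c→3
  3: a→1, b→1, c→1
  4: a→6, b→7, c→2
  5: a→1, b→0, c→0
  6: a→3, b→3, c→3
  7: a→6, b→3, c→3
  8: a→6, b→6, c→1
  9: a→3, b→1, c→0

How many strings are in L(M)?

30

The useful subgraph on states {0, 2, 3, 4, 5, 6, 7} is acyclic, so L(M) is finite; the longest accepting path visits 6 useful states, giving maximum string length 5.
Counting accepting paths from 4 by length: 7 of length 2, 5 of length 3, 18 of length 5. Total 30.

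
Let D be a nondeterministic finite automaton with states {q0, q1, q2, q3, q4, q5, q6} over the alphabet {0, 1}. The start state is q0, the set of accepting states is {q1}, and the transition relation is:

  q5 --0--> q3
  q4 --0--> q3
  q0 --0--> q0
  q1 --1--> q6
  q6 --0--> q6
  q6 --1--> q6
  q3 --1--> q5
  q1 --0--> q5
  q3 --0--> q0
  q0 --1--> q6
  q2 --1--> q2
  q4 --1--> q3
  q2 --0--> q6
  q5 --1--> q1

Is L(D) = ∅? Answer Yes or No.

Yes

The states reachable from the start state are {q0, q6}.
None of the accepting states {q1} is reachable, so no string is accepted and L(D) = ∅.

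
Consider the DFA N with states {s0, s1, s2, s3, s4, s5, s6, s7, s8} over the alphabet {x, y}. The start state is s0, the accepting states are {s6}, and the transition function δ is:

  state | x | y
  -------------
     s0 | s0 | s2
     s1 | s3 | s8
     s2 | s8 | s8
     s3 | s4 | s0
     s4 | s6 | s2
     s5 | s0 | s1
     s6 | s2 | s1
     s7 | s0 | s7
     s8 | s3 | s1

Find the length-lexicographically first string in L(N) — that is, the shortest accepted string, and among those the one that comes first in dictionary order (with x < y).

yxxxx

A breadth-first search from s0 reaches an accepting state first via the path s0 → s2 → s8 → s3 → s4 → s6 on input yxxxx.
No string of length < 5 is accepted (BFS exhausts all shorter strings without reaching an accepting state), and yxxxx is the lexicographically least accepting string of length 5.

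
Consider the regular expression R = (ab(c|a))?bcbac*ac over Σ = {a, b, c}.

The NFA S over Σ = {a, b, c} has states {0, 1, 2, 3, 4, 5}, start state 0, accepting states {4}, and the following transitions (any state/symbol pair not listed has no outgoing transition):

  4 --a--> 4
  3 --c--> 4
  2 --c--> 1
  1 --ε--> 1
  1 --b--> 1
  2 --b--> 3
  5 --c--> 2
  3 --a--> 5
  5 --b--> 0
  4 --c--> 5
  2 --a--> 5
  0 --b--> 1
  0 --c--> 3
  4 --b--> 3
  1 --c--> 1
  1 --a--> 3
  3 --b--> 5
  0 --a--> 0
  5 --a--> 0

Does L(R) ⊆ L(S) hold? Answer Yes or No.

No

The string bcbaac is in L(R) but not in L(S).
So L(R) ⊄ L(S).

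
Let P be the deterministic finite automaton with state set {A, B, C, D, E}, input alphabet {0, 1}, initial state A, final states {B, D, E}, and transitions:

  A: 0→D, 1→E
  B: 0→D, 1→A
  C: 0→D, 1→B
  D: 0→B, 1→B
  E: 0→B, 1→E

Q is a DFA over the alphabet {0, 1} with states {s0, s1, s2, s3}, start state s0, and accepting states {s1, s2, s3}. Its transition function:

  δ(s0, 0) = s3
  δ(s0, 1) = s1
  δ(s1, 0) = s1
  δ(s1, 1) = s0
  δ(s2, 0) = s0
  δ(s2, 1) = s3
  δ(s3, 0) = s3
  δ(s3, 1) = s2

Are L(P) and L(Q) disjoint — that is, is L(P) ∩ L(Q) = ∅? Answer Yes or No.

The string 0 is accepted by both P and Q.
Hence L(P) ∩ L(Q) ≠ ∅.

No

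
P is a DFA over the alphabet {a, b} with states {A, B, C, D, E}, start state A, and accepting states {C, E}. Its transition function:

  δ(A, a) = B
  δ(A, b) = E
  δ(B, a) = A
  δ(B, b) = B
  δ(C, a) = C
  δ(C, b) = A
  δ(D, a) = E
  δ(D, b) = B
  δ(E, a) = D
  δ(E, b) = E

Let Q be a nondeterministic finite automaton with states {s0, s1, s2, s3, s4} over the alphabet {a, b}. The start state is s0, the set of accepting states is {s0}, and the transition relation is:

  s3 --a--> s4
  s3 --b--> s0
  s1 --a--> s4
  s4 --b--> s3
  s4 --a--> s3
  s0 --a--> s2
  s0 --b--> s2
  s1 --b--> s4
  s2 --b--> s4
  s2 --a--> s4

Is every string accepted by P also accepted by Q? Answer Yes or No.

No

The string b is in L(P) but not in L(Q).
So L(P) ⊄ L(Q).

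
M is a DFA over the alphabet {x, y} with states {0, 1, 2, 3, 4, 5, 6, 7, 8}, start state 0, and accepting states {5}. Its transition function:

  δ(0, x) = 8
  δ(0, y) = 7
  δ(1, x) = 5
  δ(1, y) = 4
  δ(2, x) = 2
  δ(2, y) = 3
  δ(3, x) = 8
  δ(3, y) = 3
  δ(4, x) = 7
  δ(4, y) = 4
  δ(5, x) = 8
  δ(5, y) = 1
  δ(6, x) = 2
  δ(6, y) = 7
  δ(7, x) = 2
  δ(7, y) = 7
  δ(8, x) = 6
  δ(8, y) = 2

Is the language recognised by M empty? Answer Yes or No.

The states reachable from the start state are {0, 2, 3, 6, 7, 8}.
None of the accepting states {5} is reachable, so no string is accepted and L(M) = ∅.

Yes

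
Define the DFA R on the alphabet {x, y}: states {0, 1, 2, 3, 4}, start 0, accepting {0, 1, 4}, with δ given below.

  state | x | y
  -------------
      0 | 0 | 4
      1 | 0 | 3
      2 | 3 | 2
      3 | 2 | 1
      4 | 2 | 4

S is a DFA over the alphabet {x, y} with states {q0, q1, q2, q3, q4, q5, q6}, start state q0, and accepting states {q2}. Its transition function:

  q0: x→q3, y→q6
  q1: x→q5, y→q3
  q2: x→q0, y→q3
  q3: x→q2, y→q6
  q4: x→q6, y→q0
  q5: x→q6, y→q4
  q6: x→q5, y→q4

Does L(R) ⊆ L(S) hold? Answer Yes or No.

No

The empty string ε is in L(R) but not in L(S).
So L(R) ⊄ L(S).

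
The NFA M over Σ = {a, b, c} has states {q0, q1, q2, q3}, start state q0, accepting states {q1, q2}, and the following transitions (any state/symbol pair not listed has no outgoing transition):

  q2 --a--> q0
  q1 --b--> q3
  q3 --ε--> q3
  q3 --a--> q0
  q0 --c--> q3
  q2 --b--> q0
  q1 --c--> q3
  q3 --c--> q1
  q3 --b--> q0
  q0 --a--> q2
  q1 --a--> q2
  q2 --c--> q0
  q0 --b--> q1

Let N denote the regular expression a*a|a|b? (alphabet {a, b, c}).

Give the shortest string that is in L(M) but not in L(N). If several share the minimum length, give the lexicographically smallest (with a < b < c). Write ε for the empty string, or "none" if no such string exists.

ba

The string ba is accepted by M but not by N.
No shorter string lies in the difference, and ba is the lexicographically first length-2 string in L(M) \ L(N).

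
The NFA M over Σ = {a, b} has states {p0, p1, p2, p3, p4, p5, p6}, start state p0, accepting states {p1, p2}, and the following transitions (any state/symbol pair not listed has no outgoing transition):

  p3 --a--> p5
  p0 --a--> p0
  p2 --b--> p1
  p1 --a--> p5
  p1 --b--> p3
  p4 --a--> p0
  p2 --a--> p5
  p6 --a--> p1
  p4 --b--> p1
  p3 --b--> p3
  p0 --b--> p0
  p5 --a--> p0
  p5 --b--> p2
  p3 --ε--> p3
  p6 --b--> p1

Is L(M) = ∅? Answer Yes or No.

Yes

The states reachable from the start state are {p0}.
None of the accepting states {p1, p2} is reachable, so no string is accepted and L(M) = ∅.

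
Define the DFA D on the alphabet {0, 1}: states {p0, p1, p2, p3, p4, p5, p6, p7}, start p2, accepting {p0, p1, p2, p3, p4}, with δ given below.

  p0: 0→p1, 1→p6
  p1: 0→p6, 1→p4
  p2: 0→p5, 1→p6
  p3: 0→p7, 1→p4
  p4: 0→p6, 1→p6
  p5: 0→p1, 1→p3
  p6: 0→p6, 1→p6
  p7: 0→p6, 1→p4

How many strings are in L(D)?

6

The useful subgraph on states {p1, p2, p3, p4, p5, p7} is acyclic, so L(D) is finite; the longest accepting path visits 5 useful states, giving maximum string length 4.
Counting accepting paths from p2 by length: 1 of length 0, 2 of length 2, 2 of length 3, 1 of length 4. Total 6.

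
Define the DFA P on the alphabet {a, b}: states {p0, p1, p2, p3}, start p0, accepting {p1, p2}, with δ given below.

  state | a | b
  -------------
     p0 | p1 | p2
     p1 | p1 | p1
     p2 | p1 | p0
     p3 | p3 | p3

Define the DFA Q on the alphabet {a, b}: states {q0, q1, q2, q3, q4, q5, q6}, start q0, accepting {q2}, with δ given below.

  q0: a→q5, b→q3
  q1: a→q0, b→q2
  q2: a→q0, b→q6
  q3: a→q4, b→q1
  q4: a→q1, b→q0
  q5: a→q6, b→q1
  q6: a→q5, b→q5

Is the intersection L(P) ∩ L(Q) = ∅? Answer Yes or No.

No

The string abb is accepted by both P and Q.
Hence L(P) ∩ L(Q) ≠ ∅.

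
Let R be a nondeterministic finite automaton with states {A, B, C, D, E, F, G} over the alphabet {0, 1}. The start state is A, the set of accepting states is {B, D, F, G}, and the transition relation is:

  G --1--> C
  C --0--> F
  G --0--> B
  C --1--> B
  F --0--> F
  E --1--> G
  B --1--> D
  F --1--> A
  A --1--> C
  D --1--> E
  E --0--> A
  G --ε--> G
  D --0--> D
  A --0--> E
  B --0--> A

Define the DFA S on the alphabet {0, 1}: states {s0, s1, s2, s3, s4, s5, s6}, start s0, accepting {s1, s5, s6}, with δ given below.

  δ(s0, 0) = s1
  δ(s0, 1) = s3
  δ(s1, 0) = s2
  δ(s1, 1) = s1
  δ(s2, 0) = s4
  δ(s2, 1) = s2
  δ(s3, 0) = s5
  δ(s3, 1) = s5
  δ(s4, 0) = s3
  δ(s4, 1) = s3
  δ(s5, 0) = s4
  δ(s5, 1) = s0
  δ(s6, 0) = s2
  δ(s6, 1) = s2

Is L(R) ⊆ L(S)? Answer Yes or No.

The string 010 is in L(R) but not in L(S).
So L(R) ⊄ L(S).

No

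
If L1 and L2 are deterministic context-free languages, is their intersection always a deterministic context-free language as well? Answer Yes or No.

DCFLs are closed under complement (normalise the DPDA to read all of its input, then flip the verdict). If they were also closed under intersection, De Morgan would make them closed under union; but {aⁿbⁿ : n≥0} and {aⁿb²ⁿ : n≥0} are DCFLs (push the a's; pop one per b, respectively one per two b's) whose union no deterministic PDA accepts: a DPDA for it would have a single run on aⁿb²ⁿ, accepting after the prefix aⁿbⁿ and accepting again after n more b's; an ordinary PDA that simulates it on a's and b's and, at any moment when it is accepting, may switch to reading only a fresh letter c while feeding each c to the simulation as a b, would accept aⁱbʲcᵏ (k≥1) exactly when both aⁱbʲ and aⁱbʲ⁺ᵏ are in the language, i.e. its language intersected with the regular set a*b*c⁺ would be exactly {aⁿbⁿcⁿ : n≥1} — impossible, since context-free languages are closed under intersection with regular sets and {aⁿbⁿcⁿ} is not context-free.

No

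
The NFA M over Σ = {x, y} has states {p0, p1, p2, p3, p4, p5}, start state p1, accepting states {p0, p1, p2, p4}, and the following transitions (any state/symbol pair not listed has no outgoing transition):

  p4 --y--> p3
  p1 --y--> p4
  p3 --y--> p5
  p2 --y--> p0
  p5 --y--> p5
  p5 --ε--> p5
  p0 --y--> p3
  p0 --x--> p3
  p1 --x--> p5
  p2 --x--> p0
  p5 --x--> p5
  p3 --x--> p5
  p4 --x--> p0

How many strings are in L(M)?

3

The useful subgraph on states {p0, p1, p4} is acyclic, so L(M) is finite; the longest accepting path visits 3 useful states, giving maximum string length 2.
Counting accepting paths from p1 by length: 1 of length 0, 1 of length 1, 1 of length 2. Total 3.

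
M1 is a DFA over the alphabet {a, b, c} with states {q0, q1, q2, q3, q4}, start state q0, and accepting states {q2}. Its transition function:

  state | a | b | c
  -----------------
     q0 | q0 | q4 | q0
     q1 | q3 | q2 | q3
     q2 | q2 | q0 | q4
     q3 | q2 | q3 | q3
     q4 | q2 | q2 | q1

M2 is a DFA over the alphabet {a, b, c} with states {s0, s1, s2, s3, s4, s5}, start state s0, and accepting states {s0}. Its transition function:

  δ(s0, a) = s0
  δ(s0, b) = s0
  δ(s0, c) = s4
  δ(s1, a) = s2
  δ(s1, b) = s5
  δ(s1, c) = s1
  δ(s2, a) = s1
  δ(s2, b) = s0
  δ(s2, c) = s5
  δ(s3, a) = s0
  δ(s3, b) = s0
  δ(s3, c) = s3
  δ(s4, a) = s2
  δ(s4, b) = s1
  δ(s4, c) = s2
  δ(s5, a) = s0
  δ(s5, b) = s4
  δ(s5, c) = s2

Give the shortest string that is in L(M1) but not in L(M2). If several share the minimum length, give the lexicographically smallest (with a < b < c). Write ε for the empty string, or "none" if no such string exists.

bcb

The string bcb is accepted by M1 but not by M2.
No shorter string lies in the difference, and bcb is the lexicographically first length-3 string in L(M1) \ L(M2).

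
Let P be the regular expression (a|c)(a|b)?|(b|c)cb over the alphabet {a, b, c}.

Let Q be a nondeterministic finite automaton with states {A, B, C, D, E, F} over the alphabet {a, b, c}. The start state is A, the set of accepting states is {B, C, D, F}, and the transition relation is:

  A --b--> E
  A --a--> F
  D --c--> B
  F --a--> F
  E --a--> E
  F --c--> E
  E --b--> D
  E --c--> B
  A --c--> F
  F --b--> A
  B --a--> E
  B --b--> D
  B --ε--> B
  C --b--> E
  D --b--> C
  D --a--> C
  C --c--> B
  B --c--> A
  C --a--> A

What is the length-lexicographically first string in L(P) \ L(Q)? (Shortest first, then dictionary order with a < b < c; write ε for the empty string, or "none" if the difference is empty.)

ab

The string ab is accepted by P but not by Q.
No shorter string lies in the difference, and ab is the lexicographically first length-2 string in L(P) \ L(Q).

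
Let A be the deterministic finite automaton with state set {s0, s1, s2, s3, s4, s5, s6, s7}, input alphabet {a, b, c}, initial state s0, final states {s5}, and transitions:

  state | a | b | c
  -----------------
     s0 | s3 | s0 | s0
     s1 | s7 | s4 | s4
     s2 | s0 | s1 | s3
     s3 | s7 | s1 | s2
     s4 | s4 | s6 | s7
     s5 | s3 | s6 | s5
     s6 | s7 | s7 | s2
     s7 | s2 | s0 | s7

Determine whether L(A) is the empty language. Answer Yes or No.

Yes

The states reachable from the start state are {s0, s1, s2, s3, s4, s6, s7}.
None of the accepting states {s5} is reachable, so no string is accepted and L(A) = ∅.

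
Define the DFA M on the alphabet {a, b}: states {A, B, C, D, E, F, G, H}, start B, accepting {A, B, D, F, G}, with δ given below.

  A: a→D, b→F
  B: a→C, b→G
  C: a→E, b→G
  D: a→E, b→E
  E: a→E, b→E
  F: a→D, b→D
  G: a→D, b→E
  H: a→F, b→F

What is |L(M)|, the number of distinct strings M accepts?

5

The useful subgraph on states {B, C, D, G} is acyclic, so L(M) is finite; the longest accepting path visits 4 useful states, giving maximum string length 3.
Counting accepting paths from B by length: 1 of length 0, 1 of length 1, 2 of length 2, 1 of length 3. Total 5.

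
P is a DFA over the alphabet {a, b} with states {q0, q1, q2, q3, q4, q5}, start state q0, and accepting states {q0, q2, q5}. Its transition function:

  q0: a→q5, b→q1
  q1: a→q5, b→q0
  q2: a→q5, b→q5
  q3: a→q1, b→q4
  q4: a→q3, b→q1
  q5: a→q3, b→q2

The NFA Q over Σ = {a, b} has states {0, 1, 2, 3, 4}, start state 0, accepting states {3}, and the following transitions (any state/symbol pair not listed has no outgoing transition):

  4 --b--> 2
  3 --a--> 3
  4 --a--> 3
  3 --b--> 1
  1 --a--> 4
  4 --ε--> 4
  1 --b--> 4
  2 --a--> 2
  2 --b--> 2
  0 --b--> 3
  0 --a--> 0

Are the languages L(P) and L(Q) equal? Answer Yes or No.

The empty string ε is accepted by P but rejected by Q.
So L(P) ≠ L(Q).

No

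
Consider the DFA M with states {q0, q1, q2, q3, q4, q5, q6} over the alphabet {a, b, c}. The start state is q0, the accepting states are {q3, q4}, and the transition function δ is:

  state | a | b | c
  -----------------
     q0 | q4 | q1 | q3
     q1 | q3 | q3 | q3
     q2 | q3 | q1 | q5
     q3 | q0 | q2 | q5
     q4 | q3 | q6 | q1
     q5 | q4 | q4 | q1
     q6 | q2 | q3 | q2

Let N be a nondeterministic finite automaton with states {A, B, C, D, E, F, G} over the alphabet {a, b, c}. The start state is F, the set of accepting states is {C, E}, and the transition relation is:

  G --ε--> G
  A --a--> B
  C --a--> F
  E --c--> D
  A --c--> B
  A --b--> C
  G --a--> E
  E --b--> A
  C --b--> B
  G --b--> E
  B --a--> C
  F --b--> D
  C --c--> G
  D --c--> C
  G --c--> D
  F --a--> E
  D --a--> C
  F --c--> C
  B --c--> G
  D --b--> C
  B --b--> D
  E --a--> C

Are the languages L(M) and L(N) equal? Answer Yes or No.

Yes

Exploring the product automaton M × N from the start pair (q0, F), following both machines on each input symbol, reaches 7 state pairs: (q0, F), (q4, E), (q1, D), (q3, C), (q6, A), (q2, B), (q5, G).
M accepts in {q3, q4} and N accepts in {C, E}. In every reachable pair the two components are either both accepting — (q4, E), (q3, C) — or both non-accepting, so no string is accepted by exactly one of the machines: L(M) \ L(N) and L(N) \ L(M) are both empty.
Hence every string is accepted by M iff it is accepted by N, and the two languages coincide.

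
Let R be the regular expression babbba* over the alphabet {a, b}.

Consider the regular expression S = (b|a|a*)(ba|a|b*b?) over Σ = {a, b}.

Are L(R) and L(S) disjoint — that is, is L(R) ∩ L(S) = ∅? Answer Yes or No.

Converting the expression R to a DFA (subset construction, then merging equivalent states) gives the minimal DFA with states {r0, r1, r2, r3, r4, r5, r6}, start state r0, accepting states {r6} and transitions r0: a→r1, b→r2; r1: a→r1, b→r1; r2: a→r3, b→r1; r3: a→r1, b→r4; r4: a→r1, b→r5; r5: a→r1, b→r6; r6: a→r6, b→r1.
Converting the expression S to a DFA (subset construction, then merging equivalent states) gives the minimal DFA with states {s0, s1, s2, s3, s4, s5, s6}, start state s0, accepting states {s0, s1, s2, s3, s4, s5} and transitions s0: a→s1, b→s2; s1: a→s1, b→s3; s2: a→s4, b→s3; s3: a→s4, b→s5; s4: a→s6, b→s6; s5: a→s6, b→s5; s6: a→s6, b→s6.
Exploring the product automaton R × S from the start pair (r0, s0), following both machines on each input symbol, reaches 11 state pairs: (r0, s0), (r1, s1), (r2, s2), (r1, s3), (r3, s4), (r1, s4), (r1, s5), (r1, s6), (r4, s6), (r5, s6), (r6, s6).
R accepts in {r6} and S accepts in {s0, s1, s2, s3, s4, s5}; no reachable pair has both components accepting, so no string drives both machines to acceptance simultaneously and L(R) ∩ L(S) = ∅.
So no string is accepted by both, and the intersection is empty.

Yes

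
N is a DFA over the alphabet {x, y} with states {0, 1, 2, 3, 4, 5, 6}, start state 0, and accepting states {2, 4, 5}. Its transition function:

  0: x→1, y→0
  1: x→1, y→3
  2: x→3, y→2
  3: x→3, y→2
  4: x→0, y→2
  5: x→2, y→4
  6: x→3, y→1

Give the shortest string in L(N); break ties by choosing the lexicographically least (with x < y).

xyy

A breadth-first search from 0 reaches an accepting state first via the path 0 → 1 → 3 → 2 on input xyy.
No string of length < 3 is accepted (BFS exhausts all shorter strings without reaching an accepting state), and xyy is the lexicographically least accepting string of length 3.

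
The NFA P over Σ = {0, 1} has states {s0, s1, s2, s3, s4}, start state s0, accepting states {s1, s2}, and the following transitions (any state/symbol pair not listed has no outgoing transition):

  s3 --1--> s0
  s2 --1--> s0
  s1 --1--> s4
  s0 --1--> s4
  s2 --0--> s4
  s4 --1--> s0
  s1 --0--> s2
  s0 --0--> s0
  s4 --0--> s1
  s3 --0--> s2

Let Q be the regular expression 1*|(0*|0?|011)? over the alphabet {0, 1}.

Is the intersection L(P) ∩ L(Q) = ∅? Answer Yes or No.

Converting the expression Q to a DFA (subset construction, then merging equivalent states) gives the minimal DFA with states {q0, q1, q2, q3, q4, q5, q6}, start state q0, accepting states {q0, q1, q2, q3, q6} and transitions q0: 0→q1, 1→q2; q1: 0→q3, 1→q4; q2: 0→q5, 1→q2; q3: 0→q3, 1→q5; q4: 0→q5, 1→q6; q5: 0→q5, 1→q5; q6: 0→q5, 1→q5.
Exploring the product automaton P × Q from the start pair (s0, q0), following both machines on each input symbol, reaches 11 state pairs: (s0, q0), (s0, q1), (s4, q2), (s0, q3), (s4, q4), (s1, q5), (s0, q2), (s4, q5), (s0, q6), (s2, q5), (s0, q5).
P accepts in {s1, s2} and Q accepts in {q0, q1, q2, q3, q6}; no reachable pair has both components accepting, so no string drives both machines to acceptance simultaneously and L(P) ∩ L(Q) = ∅.
So no string is accepted by both, and the intersection is empty.

Yes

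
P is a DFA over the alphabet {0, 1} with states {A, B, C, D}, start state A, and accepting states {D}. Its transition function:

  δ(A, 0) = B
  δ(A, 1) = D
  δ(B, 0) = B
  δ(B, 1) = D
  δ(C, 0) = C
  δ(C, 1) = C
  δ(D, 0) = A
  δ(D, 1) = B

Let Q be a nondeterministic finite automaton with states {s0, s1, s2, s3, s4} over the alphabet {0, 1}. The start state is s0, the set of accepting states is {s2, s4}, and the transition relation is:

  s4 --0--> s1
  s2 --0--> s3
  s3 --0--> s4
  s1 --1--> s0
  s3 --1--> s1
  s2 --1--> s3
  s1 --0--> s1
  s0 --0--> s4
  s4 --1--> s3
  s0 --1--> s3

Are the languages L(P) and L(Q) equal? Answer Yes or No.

No

The string 1 is accepted by P but rejected by Q.
So L(P) ≠ L(Q).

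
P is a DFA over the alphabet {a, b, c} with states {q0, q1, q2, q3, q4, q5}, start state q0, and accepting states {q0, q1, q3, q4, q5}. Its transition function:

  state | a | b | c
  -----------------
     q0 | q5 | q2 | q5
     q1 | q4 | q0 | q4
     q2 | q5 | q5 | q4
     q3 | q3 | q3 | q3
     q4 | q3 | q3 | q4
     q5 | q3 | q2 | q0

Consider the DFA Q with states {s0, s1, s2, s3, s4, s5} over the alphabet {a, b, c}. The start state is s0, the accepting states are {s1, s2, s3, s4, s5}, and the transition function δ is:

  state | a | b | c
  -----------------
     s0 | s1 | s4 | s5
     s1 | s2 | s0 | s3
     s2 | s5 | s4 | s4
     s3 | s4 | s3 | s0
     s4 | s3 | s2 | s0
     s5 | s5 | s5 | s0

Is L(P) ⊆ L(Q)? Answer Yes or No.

No

The empty string ε is in L(P) but not in L(Q).
So L(P) ⊄ L(Q).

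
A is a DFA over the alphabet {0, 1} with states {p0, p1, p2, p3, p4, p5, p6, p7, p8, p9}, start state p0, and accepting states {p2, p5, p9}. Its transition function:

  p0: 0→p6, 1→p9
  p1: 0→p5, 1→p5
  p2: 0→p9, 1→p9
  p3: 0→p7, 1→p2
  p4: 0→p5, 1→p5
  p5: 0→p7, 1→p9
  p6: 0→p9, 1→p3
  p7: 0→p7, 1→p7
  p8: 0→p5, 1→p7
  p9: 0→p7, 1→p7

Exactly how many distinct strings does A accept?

5

The useful subgraph on states {p0, p2, p3, p6, p9} is acyclic, so L(A) is finite; the longest accepting path visits 5 useful states, giving maximum string length 4.
Counting accepting paths from p0 by length: 1 of length 1, 1 of length 2, 1 of length 3, 2 of length 4. Total 5.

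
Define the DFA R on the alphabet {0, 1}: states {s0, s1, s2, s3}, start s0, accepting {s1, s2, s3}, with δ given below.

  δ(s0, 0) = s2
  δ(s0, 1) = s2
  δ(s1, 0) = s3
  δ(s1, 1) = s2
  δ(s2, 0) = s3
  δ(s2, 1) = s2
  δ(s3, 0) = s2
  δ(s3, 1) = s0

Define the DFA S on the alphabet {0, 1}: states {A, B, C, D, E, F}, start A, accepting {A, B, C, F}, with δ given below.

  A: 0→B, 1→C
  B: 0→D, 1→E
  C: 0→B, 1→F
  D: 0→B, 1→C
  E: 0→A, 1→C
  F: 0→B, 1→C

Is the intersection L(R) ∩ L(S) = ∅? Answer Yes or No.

The string 0 is accepted by both R and S.
Hence L(R) ∩ L(S) ≠ ∅.

No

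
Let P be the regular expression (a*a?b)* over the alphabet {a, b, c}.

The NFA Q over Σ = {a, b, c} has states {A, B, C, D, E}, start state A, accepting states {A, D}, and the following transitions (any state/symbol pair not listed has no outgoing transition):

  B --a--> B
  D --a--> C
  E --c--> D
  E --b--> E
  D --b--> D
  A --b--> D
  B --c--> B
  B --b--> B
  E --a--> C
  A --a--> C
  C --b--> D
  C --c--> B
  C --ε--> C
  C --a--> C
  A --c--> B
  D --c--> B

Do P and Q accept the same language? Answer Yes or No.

Converting the expression P to a DFA (subset construction, then merging equivalent states) gives the minimal DFA with states {p0, p1, p2}, start state p0, accepting states {p0} and transitions p0: a→p1, b→p0, c→p2; p1: a→p1, b→p0, c→p2; p2: a→p2, b→p2, c→p2.
Exploring the product automaton P × Q from the start pair (p0, A), following both machines on each input symbol, reaches 4 state pairs: (p0, A), (p1, C), (p0, D), (p2, B).
P accepts in {p0} and Q accepts in {A, D}. In every reachable pair the two components are either both accepting — (p0, A), (p0, D) — or both non-accepting, so no string is accepted by exactly one of the machines: L(P) \ L(Q) and L(Q) \ L(P) are both empty.
Hence every string is accepted by P iff it is accepted by Q, and the two languages coincide.

Yes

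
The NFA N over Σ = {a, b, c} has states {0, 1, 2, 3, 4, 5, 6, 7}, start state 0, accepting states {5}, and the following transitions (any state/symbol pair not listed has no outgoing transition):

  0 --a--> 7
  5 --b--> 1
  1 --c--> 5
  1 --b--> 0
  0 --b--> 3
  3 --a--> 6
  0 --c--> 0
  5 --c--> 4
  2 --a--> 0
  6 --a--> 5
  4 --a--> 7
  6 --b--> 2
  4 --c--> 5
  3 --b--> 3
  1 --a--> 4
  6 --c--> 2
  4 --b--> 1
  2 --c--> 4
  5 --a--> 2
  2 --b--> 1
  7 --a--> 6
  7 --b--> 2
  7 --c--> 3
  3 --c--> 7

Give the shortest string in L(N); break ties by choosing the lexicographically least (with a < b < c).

A breadth-first search from 0 reaches an accepting state first via the path 0 → 7 → 6 → 5 on input aaa.
No string of length < 3 is accepted (BFS exhausts all shorter strings without reaching an accepting state), and aaa is the lexicographically least accepting string of length 3.

aaa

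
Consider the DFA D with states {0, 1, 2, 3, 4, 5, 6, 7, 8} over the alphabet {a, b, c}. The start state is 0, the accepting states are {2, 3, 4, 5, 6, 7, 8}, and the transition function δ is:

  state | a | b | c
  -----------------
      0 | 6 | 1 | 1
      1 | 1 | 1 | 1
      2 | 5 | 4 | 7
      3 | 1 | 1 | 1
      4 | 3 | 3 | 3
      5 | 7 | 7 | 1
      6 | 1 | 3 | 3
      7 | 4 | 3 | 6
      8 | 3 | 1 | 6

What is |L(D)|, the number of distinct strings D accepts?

3

The useful subgraph on states {0, 3, 6} is acyclic, so L(D) is finite; the longest accepting path visits 3 useful states, giving maximum string length 2.
Counting accepting paths from 0 by length: 1 of length 1, 2 of length 2. Total 3.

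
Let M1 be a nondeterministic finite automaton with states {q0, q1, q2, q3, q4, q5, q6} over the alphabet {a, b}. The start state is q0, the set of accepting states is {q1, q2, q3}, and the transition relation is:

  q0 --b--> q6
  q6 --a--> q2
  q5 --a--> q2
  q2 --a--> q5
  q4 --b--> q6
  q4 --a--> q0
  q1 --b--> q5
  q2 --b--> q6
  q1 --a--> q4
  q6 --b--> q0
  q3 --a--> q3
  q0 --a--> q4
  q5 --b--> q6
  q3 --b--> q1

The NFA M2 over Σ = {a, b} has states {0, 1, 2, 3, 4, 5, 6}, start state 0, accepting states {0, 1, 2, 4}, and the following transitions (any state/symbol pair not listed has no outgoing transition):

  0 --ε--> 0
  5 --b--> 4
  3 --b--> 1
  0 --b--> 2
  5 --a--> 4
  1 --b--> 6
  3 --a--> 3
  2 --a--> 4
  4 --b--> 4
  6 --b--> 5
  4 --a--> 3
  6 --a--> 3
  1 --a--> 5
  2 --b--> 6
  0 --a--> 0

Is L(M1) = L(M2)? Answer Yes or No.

No

The string baaa is accepted by M1 but rejected by M2.
So L(M1) ≠ L(M2).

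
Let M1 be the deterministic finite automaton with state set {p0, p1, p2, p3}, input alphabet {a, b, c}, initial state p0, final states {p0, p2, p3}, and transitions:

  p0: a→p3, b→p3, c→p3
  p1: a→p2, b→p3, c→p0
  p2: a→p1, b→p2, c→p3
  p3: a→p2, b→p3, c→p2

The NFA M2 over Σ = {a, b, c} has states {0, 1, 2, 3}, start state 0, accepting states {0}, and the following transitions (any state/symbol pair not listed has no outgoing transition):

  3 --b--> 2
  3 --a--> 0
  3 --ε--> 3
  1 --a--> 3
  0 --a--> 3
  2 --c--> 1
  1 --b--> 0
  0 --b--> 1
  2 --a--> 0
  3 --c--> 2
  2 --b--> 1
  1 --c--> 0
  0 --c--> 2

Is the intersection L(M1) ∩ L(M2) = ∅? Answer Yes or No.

The empty string ε is accepted by both M1 and M2.
Hence L(M1) ∩ L(M2) ≠ ∅.

No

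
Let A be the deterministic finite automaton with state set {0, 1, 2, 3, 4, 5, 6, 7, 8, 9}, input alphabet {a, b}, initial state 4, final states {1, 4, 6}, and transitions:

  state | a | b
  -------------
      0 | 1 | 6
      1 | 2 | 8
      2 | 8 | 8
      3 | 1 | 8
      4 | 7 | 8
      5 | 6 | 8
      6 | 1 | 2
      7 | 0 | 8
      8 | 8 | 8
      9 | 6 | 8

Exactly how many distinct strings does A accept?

4

The useful subgraph on states {0, 1, 4, 6, 7} is acyclic, so L(A) is finite; the longest accepting path visits 5 useful states, giving maximum string length 4.
Counting accepting paths from 4 by length: 1 of length 0, 2 of length 3, 1 of length 4. Total 4.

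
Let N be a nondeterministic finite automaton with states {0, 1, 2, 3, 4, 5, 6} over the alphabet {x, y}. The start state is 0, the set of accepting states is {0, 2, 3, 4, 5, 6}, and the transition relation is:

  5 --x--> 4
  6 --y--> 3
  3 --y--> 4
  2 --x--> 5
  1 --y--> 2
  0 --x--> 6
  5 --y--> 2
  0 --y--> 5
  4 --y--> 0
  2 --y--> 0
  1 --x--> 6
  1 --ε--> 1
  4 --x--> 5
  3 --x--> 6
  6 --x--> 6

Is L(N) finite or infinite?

State 0 is reachable from the start and can reach an accepting state, and it lies on the cycle 0 → 5 → 2 → 0.
Traversing that cycle any number of times yields accepted strings of unbounded length, so the language is infinite.

infinite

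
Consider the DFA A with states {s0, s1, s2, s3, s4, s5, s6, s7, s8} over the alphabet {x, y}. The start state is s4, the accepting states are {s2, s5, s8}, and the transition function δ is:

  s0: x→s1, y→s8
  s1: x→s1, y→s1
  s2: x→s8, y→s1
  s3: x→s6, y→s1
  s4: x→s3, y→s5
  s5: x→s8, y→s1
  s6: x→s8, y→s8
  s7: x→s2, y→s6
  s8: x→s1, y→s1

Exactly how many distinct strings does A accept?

The useful subgraph on states {s3, s4, s5, s6, s8} is acyclic, so L(A) is finite; the longest accepting path visits 4 useful states, giving maximum string length 3.
Counting accepting paths from s4 by length: 1 of length 1, 1 of length 2, 2 of length 3. Total 4.

4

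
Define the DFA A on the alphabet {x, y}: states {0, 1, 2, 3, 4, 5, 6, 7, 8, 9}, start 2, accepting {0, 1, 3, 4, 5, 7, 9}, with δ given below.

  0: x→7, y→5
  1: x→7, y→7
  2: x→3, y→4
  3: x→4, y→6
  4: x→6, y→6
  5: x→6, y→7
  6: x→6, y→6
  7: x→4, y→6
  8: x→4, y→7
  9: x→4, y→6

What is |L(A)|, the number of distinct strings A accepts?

3

The useful subgraph on states {2, 3, 4} is acyclic, so L(A) is finite; the longest accepting path visits 3 useful states, giving maximum string length 2.
Counting accepting paths from 2 by length: 2 of length 1, 1 of length 2. Total 3.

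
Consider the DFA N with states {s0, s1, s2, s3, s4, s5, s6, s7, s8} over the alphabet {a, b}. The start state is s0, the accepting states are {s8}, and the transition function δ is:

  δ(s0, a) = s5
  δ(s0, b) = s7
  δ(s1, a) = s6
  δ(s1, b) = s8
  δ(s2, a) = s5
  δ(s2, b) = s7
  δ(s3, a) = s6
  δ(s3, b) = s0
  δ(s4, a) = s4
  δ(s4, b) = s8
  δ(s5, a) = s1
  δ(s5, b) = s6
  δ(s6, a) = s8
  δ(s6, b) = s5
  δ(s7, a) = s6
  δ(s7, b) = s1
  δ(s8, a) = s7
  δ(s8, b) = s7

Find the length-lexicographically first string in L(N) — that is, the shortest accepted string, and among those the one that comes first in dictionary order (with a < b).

aab

A breadth-first search from s0 reaches an accepting state first via the path s0 → s5 → s1 → s8 on input aab.
No string of length < 3 is accepted (BFS exhausts all shorter strings without reaching an accepting state), and aab is the lexicographically least accepting string of length 3.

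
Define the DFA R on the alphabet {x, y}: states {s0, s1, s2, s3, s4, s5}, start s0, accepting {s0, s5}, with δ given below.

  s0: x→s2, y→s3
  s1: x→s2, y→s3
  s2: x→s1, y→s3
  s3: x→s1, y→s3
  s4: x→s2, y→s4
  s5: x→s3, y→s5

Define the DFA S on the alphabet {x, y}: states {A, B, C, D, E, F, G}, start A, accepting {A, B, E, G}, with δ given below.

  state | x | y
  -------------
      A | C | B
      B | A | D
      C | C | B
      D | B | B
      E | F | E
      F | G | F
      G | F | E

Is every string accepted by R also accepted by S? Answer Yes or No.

Yes

Exploring the product automaton R × S from the start pair (s0, A), following both machines on each input symbol, reaches 8 state pairs: (s0, A), (s2, C), (s3, B), (s1, C), (s1, A), (s3, D), (s1, B), (s2, A).
R accepts in {s0, s5} and S accepts in {A, B, E, G}. The reachable pairs whose R-component is accepting are (s0, A); in each of them the S-component is accepting too, so the product for L(R) \ L(S) (R-component accepting, S-component rejecting) has no reachable accepting pair and the difference is empty.
Hence every string in L(R) is also in L(S).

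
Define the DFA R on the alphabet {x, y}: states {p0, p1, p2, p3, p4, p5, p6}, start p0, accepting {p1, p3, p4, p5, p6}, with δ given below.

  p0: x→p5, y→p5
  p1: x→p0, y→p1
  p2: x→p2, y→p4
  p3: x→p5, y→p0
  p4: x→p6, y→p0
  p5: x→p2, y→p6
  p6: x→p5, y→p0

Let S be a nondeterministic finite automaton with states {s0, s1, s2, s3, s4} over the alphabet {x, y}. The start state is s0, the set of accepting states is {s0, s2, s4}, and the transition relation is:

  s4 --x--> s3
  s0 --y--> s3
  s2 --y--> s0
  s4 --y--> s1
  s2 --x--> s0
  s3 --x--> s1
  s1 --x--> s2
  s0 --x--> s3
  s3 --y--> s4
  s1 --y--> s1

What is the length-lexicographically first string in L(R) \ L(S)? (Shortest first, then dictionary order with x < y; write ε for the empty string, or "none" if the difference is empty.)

x

The string x is accepted by R but not by S.
No shorter string lies in the difference, and x is the lexicographically first length-1 string in L(R) \ L(S).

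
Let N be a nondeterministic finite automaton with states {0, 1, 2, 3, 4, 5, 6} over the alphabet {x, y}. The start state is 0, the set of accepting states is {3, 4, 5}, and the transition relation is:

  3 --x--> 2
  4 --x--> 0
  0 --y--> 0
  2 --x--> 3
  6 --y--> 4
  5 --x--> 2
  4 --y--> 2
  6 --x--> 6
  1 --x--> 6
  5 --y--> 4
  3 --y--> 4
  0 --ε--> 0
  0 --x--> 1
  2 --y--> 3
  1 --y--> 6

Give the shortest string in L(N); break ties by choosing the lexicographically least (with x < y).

A breadth-first search from 0 reaches an accepting state first via the path 0 → 1 → 6 → 4 on input xxy.
No string of length < 3 is accepted (BFS exhausts all shorter strings without reaching an accepting state), and xxy is the lexicographically least accepting string of length 3.

xxy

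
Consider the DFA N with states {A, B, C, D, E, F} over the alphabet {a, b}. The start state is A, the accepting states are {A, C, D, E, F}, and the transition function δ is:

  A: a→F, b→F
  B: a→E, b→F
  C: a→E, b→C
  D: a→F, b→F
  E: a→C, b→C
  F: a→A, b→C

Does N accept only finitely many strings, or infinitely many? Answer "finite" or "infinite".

infinite

State A is reachable from the start and can reach an accepting state, and it lies on the cycle A → F → A.
Traversing that cycle any number of times yields accepted strings of unbounded length, so the language is infinite.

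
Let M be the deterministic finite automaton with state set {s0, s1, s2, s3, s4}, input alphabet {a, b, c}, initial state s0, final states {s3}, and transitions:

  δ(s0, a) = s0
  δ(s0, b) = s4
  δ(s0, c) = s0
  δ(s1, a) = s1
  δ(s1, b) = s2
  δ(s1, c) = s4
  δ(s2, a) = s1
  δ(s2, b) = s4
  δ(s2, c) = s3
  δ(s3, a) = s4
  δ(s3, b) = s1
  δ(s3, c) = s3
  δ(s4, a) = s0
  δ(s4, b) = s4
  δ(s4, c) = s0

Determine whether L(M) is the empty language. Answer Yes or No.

The states reachable from the start state are {s0, s4}.
None of the accepting states {s3} is reachable, so no string is accepted and L(M) = ∅.

Yes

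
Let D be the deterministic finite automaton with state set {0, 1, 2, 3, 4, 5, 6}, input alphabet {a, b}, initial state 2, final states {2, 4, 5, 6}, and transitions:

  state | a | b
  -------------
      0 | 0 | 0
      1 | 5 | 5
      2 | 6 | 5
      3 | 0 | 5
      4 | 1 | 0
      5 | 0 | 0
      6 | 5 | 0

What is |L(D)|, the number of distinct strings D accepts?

4

The useful subgraph on states {2, 5, 6} is acyclic, so L(D) is finite; the longest accepting path visits 3 useful states, giving maximum string length 2.
Counting accepting paths from 2 by length: 1 of length 0, 2 of length 1, 1 of length 2. Total 4.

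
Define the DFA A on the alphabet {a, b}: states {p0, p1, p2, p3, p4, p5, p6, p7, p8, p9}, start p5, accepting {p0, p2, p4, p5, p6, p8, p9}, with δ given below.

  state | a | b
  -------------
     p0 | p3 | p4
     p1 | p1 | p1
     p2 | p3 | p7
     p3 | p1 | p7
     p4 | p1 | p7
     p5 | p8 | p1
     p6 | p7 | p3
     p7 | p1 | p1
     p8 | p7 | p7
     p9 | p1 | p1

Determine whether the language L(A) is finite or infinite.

finite

The useful states (reachable from p5 and able to reach an accepting state) are {p5, p8}.
Restricted to these states the transition graph has no cycle, so every accepting path has bounded length and L is finite.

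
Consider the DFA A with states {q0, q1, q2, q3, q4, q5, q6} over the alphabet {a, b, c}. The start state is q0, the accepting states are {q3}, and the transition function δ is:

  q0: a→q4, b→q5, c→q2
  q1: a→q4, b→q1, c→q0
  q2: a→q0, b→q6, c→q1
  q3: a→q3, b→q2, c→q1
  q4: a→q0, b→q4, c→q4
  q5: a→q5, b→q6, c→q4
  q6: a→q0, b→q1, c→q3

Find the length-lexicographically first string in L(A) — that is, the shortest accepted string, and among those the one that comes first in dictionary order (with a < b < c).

A breadth-first search from q0 reaches an accepting state first via the path q0 → q5 → q6 → q3 on input bbc.
No string of length < 3 is accepted (BFS exhausts all shorter strings without reaching an accepting state), and bbc is the lexicographically least accepting string of length 3.

bbc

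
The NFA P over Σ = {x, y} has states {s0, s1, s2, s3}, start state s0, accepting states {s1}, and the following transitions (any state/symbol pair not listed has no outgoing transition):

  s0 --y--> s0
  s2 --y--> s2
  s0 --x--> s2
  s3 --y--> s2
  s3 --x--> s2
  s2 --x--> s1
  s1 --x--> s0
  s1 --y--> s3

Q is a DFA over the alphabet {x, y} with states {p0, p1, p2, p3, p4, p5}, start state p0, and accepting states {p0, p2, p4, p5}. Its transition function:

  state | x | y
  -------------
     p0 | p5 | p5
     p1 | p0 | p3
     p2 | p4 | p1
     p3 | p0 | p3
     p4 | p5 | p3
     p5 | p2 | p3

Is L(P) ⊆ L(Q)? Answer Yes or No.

Exploring the product automaton P × Q from the start pair (s0, p0), following both machines on each input symbol, reaches 19 state pairs: (s0, p0), (s2, p5), (s0, p5), (s1, p2), (s2, p3), (s2, p2), (s0, p3), (s0, p4), (s3, p1), (s1, p0), (s1, p4), (s2, p1), (s2, p0), (s3, p5), (s3, p3), (s1, p5), (s0, p2), (s2, p4), (s0, p1).
P accepts in {s1} and Q accepts in {p0, p2, p4, p5}. The reachable pairs whose P-component is accepting are (s1, p2), (s1, p0), (s1, p4), (s1, p5); in each of them the Q-component is accepting too, so the product for L(P) \ L(Q) (P-component accepting, Q-component rejecting) has no reachable accepting pair and the difference is empty.
Hence every string in L(P) is also in L(Q).

Yes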